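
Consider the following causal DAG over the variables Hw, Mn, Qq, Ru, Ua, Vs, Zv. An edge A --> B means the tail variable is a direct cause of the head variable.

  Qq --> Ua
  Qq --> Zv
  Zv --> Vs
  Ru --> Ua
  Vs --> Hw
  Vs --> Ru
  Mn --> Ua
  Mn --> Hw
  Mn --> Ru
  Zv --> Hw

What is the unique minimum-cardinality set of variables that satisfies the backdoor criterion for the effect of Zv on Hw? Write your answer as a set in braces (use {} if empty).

Variables eligible for adjustment (non-descendants of Zv, excluding Zv and Hw): {Mn, Qq}.
Backdoor paths from Zv to Hw:
  P1: Zv <- Qq -> Ua <- Mn -> Hw
  P2: Zv <- Qq -> Ua <- Mn -> Ru <- Vs -> Hw
  P3: Zv <- Qq -> Ua <- Ru <- Mn -> Hw
  P4: Zv <- Qq -> Ua <- Ru <- Vs -> Hw
Each backdoor path contains an unconditioned collider, so every path is already blocked with the empty conditioning set:
  P1: blocked at collider Ua (neither it nor any descendant is in the conditioning set).
  P2: blocked at collider Ua (neither it nor any descendant is in the conditioning set).
  P3: blocked at collider Ua (neither it nor any descendant is in the conditioning set).
  P4: blocked at collider Ua (neither it nor any descendant is in the conditioning set).
The empty set is therefore the unique smallest valid set.

{}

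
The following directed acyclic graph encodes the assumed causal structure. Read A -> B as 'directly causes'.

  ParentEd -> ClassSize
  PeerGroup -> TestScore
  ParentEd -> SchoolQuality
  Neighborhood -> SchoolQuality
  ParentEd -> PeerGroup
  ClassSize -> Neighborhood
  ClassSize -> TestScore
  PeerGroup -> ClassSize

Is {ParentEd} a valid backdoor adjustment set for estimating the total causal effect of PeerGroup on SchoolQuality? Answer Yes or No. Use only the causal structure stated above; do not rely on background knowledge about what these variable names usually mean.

Yes

Backdoor paths from PeerGroup to SchoolQuality (paths whose first edge points into PeerGroup):
  P1: PeerGroup <- ParentEd -> ClassSize -> Neighborhood -> SchoolQuality
  P2: PeerGroup <- ParentEd -> SchoolQuality
Condition 1 (no descendant of PeerGroup in the set): holds — descendants of PeerGroup are {ClassSize, Neighborhood, SchoolQuality, TestScore}; none are in {ParentEd}.
Condition 2 (every backdoor path blocked by {ParentEd}):
  P1: blocked at fork node ParentEd ∈ conditioning set.
  P2: blocked at fork node ParentEd ∈ conditioning set.
{ParentEd} satisfies the backdoor criterion.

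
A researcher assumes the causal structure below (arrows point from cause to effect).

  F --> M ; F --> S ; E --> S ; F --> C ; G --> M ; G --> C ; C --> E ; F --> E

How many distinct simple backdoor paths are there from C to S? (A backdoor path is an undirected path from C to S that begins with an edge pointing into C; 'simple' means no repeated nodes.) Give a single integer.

4

A backdoor path from C to S is any simple undirected path whose first edge points into C (i.e. leaves C via a parent).
Parents of C: {F, G}.
Enumerating:
  P1: C <- G -> M <- F -> E -> S
  P2: C <- G -> M <- F -> S
  P3: C <- F -> E -> S
  P4: C <- F -> S
That exhausts the simple backdoor paths. Count: 4.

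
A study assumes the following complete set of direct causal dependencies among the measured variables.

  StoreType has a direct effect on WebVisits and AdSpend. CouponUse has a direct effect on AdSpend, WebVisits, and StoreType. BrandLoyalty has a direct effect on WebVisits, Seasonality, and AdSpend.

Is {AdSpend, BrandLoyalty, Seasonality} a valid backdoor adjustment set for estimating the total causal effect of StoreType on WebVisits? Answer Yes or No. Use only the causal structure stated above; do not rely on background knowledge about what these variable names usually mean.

No

Backdoor paths from StoreType to WebVisits (paths whose first edge points into StoreType):
  P1: StoreType <- CouponUse -> WebVisits
  P2: StoreType <- CouponUse -> AdSpend <- BrandLoyalty -> WebVisits
Condition 1 (no descendant of StoreType in the set): FAILS — AdSpend is a descendant of StoreType.
Condition 2 (every backdoor path blocked by {AdSpend, BrandLoyalty, Seasonality}):
  P1: open — no interior node is in the conditioning set.
  P2: blocked at fork node BrandLoyalty ∈ conditioning set.
{AdSpend, BrandLoyalty, Seasonality} does not satisfy the backdoor criterion.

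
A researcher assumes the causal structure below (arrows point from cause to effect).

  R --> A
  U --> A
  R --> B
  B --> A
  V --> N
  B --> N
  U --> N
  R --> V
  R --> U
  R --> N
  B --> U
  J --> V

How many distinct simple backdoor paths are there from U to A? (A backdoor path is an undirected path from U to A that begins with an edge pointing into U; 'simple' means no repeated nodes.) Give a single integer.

8

A backdoor path from U to A is any simple undirected path whose first edge points into U (i.e. leaves U via a parent).
Parents of U: {B, R}.
Enumerating:
  P1: U <- R -> B -> A
  P2: U <- R -> A
  P3: U <- R -> V -> N <- B -> A
  P4: U <- R -> N <- B -> A
  P5: U <- B <- R -> A
  P6: U <- B -> A
  P7: U <- B -> N <- R -> A
  P8: U <- B -> N <- V <- R -> A
That exhausts the simple backdoor paths. Count: 8.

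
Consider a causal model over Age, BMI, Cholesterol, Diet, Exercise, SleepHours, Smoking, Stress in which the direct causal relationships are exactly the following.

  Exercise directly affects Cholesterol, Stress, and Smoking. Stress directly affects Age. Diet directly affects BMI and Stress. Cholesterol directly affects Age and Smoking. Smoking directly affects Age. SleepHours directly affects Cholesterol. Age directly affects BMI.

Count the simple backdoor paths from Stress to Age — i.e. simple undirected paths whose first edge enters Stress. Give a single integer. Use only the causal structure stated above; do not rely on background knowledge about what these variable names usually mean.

5

A backdoor path from Stress to Age is any simple undirected path whose first edge points into Stress (i.e. leaves Stress via a parent).
Parents of Stress: {Diet, Exercise}.
Enumerating:
  P1: Stress <- Exercise -> Cholesterol -> Smoking -> Age
  P2: Stress <- Exercise -> Cholesterol -> Age
  P3: Stress <- Exercise -> Smoking <- Cholesterol -> Age
  P4: Stress <- Exercise -> Smoking -> Age
  P5: Stress <- Diet -> BMI <- Age
That exhausts the simple backdoor paths. Count: 5.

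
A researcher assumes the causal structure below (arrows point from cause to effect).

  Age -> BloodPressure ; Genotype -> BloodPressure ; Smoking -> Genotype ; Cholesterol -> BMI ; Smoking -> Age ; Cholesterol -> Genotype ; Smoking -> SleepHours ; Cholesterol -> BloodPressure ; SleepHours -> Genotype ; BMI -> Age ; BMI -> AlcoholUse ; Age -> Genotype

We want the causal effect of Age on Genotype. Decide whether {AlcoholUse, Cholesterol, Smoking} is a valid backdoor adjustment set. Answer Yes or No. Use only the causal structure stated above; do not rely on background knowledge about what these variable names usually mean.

Yes

Backdoor paths from Age to Genotype (paths whose first edge points into Age):
  P1: Age <- Smoking -> SleepHours -> Genotype
  P2: Age <- Smoking -> Genotype
  P3: Age <- BMI <- Cholesterol -> Genotype
  P4: Age <- BMI <- Cholesterol -> BloodPressure <- Genotype
Condition 1 (no descendant of Age in the set): holds — descendants of Age are {BloodPressure, Genotype}; none are in {AlcoholUse, Cholesterol, Smoking}.
Condition 2 (every backdoor path blocked by {AlcoholUse, Cholesterol, Smoking}):
  P1: blocked at fork node Smoking ∈ conditioning set.
  P2: blocked at fork node Smoking ∈ conditioning set.
  P3: blocked at fork node Cholesterol ∈ conditioning set.
  P4: blocked at fork node Cholesterol ∈ conditioning set.
{AlcoholUse, Cholesterol, Smoking} satisfies the backdoor criterion.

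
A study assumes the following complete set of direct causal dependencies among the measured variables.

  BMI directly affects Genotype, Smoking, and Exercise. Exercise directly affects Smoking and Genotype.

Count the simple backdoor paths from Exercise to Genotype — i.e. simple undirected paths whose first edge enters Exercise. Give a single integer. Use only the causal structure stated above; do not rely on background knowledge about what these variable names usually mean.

1

A backdoor path from Exercise to Genotype is any simple undirected path whose first edge points into Exercise (i.e. leaves Exercise via a parent).
Parents of Exercise: {BMI}.
Enumerating:
  P1: Exercise <- BMI -> Genotype
That exhausts the simple backdoor paths. Count: 1.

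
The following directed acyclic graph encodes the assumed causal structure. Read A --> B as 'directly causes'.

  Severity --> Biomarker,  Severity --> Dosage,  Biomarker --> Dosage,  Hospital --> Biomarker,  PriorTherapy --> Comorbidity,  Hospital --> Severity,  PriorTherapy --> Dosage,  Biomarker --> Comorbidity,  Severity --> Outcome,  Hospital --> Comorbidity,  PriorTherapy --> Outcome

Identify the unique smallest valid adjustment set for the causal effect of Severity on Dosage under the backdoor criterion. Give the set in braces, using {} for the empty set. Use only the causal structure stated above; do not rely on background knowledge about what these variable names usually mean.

Variables eligible for adjustment (non-descendants of Severity, excluding Severity and Dosage): {Hospital, PriorTherapy}.
Backdoor paths from Severity to Dosage:
  P1: Severity <- Hospital -> Biomarker -> Comorbidity <- PriorTherapy -> Dosage
  P2: Severity <- Hospital -> Biomarker -> Dosage
  P3: Severity <- Hospital -> Comorbidity <- PriorTherapy -> Dosage
  P4: Severity <- Hospital -> Comorbidity <- Biomarker -> Dosage
The empty set is not sufficient: P2 (Severity <- Hospital -> Biomarker -> Dosage) has no collider blocking it and no conditioned non-collider, so it is open.
Try {Hospital}:
  P1: blocked at fork node Hospital ∈ conditioning set.
  P2: blocked at fork node Hospital ∈ conditioning set.
  P3: blocked at fork node Hospital ∈ conditioning set.
  P4: blocked at fork node Hospital ∈ conditioning set.
{Hospital} contains no descendant of Severity and blocks every backdoor path.
No other singleton works — e.g. {PriorTherapy} leaves P2 open — so {Hospital} is the unique smallest valid adjustment set.

{Hospital}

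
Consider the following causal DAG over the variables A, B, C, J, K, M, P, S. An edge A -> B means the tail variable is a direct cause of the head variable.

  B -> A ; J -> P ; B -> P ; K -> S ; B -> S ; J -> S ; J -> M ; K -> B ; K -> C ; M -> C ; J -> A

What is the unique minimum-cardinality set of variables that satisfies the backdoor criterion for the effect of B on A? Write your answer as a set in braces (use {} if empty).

Variables eligible for adjustment (non-descendants of B, excluding B and A): {C, J, K, M}.
Backdoor paths from B to A:
  P1: B <- K -> C <- M <- J -> A
  P2: B <- K -> S <- J -> A
Each backdoor path contains an unconditioned collider, so every path is already blocked with the empty conditioning set:
  P1: blocked at collider C (neither it nor any descendant is in the conditioning set).
  P2: blocked at collider S (neither it nor any descendant is in the conditioning set).
The empty set is therefore the unique smallest valid set.

{}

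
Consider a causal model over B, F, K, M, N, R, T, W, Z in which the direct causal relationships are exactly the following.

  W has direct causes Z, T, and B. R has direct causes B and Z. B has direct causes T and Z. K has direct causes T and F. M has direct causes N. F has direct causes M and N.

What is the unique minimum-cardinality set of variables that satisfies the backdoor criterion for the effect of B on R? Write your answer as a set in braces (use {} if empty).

{Z}

Variables eligible for adjustment (non-descendants of B, excluding B and R): {F, K, M, N, T, Z}.
Backdoor paths from B to R:
  P1: B <- T -> W <- Z -> R
  P2: B <- Z -> R
The empty set is not sufficient: P2 (B <- Z -> R) has no collider blocking it and no conditioned non-collider, so it is open.
Try {Z}:
  P1: blocked at collider W (neither it nor any descendant is in the conditioning set).
  P2: blocked at fork node Z ∈ conditioning set.
{Z} contains no descendant of B and blocks every backdoor path.
No other singleton works — e.g. {T} leaves P2 open — so {Z} is the unique smallest valid adjustment set.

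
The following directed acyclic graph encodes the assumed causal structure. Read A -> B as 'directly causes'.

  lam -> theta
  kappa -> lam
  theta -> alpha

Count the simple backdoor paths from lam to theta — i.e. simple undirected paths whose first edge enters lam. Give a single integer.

A backdoor path from lam to theta is any simple undirected path whose first edge points into lam (i.e. leaves lam via a parent).
Parents of lam: {kappa}.
No simple path from any parent of lam reaches theta without revisiting lam, so there are no backdoor paths.

0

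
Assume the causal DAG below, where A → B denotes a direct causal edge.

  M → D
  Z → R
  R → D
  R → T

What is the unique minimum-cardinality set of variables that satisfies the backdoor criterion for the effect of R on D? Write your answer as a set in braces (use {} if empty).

Variables eligible for adjustment (non-descendants of R, excluding R and D): {M, Z}.
Backdoor paths from R to D:
  (none)
With no backdoor paths the empty set already satisfies the criterion, and it is trivially minimal.

{}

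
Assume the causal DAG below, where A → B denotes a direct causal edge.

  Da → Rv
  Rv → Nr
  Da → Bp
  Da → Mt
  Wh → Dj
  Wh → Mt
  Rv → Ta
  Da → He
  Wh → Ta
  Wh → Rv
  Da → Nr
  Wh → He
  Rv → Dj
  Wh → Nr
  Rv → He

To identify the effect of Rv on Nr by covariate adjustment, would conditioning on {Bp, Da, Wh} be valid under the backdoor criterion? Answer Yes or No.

Yes

Backdoor paths from Rv to Nr (paths whose first edge points into Rv):
  P1: Rv <- Wh -> Mt <- Da -> Nr
  P2: Rv <- Wh -> Nr
  P3: Rv <- Wh -> He <- Da -> Nr
  P4: Rv <- Da -> Mt <- Wh -> Nr
  P5: Rv <- Da -> Nr
  P6: Rv <- Da -> He <- Wh -> Nr
Condition 1 (no descendant of Rv in the set): holds — descendants of Rv are {Dj, He, Nr, Ta}; none are in {Bp, Da, Wh}.
Condition 2 (every backdoor path blocked by {Bp, Da, Wh}):
  P1: blocked at fork node Wh ∈ conditioning set.
  P2: blocked at fork node Wh ∈ conditioning set.
  P3: blocked at fork node Wh ∈ conditioning set.
  P4: blocked at fork node Da ∈ conditioning set.
  P5: blocked at fork node Da ∈ conditioning set.
  P6: blocked at fork node Da ∈ conditioning set.
{Bp, Da, Wh} satisfies the backdoor criterion.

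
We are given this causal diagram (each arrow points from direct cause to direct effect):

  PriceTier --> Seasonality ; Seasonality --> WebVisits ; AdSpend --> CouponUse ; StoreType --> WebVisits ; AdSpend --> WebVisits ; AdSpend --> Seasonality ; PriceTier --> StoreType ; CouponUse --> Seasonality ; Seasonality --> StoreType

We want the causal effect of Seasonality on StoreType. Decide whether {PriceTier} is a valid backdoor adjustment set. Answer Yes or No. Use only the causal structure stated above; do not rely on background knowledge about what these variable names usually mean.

Yes

Backdoor paths from Seasonality to StoreType (paths whose first edge points into Seasonality):
  P1: Seasonality <- PriceTier -> StoreType
  P2: Seasonality <- AdSpend -> WebVisits <- StoreType
  P3: Seasonality <- CouponUse <- AdSpend -> WebVisits <- StoreType
Condition 1 (no descendant of Seasonality in the set): holds — descendants of Seasonality are {StoreType, WebVisits}; none are in {PriceTier}.
Condition 2 (every backdoor path blocked by {PriceTier}):
  P1: blocked at fork node PriceTier ∈ conditioning set.
  P2: blocked at collider WebVisits (neither it nor any descendant is in the conditioning set).
  P3: blocked at collider WebVisits (neither it nor any descendant is in the conditioning set).
{PriceTier} satisfies the backdoor criterion.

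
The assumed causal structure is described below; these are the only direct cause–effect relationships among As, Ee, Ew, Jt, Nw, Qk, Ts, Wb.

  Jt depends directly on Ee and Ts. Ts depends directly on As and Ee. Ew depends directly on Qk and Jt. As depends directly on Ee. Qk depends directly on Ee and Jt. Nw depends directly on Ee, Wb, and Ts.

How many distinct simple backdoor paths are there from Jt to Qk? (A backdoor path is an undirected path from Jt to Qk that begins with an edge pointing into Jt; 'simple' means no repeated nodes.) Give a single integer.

4

A backdoor path from Jt to Qk is any simple undirected path whose first edge points into Jt (i.e. leaves Jt via a parent).
Parents of Jt: {Ee, Ts}.
Enumerating:
  P1: Jt <- Ee -> Qk
  P2: Jt <- Ts <- Ee -> Qk
  P3: Jt <- Ts <- As <- Ee -> Qk
  P4: Jt <- Ts -> Nw <- Ee -> Qk
That exhausts the simple backdoor paths. Count: 4.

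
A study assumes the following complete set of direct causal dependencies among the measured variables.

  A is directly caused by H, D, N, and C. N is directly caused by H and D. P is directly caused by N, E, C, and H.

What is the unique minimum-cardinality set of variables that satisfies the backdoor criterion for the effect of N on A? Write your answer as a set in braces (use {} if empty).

{D, H}

Variables eligible for adjustment (non-descendants of N, excluding N and A): {C, D, E, H}.
Backdoor paths from N to A:
  P1: N <- H -> P <- C -> A
  P2: N <- H -> A
  P3: N <- D -> A
The empty set is not sufficient: P2 (N <- H -> A) has no collider blocking it and no conditioned non-collider, so it is open.
Try {D, H}:
  P1: blocked at fork node H ∈ conditioning set.
  P2: blocked at fork node H ∈ conditioning set.
  P3: blocked at fork node D ∈ conditioning set.
{D, H} contains no descendant of N and blocks every backdoor path.
Every element of {D, H} is needed (dropping D leaves P3 open; dropping H leaves P2 open), so no proper subset is valid.
Among all size-2 subsets of the eligible variables, only {D, H} blocks every backdoor path, so it is the unique smallest valid adjustment set.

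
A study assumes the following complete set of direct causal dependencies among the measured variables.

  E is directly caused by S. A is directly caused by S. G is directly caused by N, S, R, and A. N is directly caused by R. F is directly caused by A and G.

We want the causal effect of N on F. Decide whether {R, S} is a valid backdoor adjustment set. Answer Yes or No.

Backdoor paths from N to F (paths whose first edge points into N):
  P1: N <- R -> G <- S -> A -> F
  P2: N <- R -> G <- A -> F
  P3: N <- R -> G -> F
Condition 1 (no descendant of N in the set): holds — descendants of N are {F, G}; none are in {R, S}.
Condition 2 (every backdoor path blocked by {R, S}):
  P1: blocked at fork node R ∈ conditioning set.
  P2: blocked at fork node R ∈ conditioning set.
  P3: blocked at fork node R ∈ conditioning set.
{R, S} satisfies the backdoor criterion.

Yes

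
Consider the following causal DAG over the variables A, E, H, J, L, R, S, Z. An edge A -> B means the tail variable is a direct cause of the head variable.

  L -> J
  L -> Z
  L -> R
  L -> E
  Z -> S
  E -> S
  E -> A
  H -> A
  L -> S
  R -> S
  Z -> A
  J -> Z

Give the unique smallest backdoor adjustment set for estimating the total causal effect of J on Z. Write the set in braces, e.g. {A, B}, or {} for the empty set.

Variables eligible for adjustment (non-descendants of J, excluding J and Z): {E, H, L, R}.
Backdoor paths from J to Z:
  P1: J <- L -> R -> S <- Z
  P2: J <- L -> R -> S <- E -> A <- Z
  P3: J <- L -> Z
  P4: J <- L -> E -> S <- Z
  P5: J <- L -> E -> A <- Z
  P6: J <- L -> S <- Z
  P7: J <- L -> S <- E -> A <- Z
The empty set is not sufficient: P3 (J <- L -> Z) has no collider blocking it and no conditioned non-collider, so it is open.
Try {L}:
  P1: blocked at fork node L ∈ conditioning set.
  P2: blocked at fork node L ∈ conditioning set.
  P3: blocked at fork node L ∈ conditioning set.
  P4: blocked at fork node L ∈ conditioning set.
  P5: blocked at fork node L ∈ conditioning set.
  P6: blocked at fork node L ∈ conditioning set.
  P7: blocked at fork node L ∈ conditioning set.
{L} contains no descendant of J and blocks every backdoor path.
No other singleton works — e.g. {R} leaves P3 open — so {L} is the unique smallest valid adjustment set.

{L}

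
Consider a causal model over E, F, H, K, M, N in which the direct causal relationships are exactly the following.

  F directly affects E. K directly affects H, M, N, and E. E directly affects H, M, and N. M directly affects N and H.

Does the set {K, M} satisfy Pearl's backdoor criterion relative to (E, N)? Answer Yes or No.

No

Backdoor paths from E to N (paths whose first edge points into E):
  P1: E <- K -> M -> N
  P2: E <- K -> H <- M -> N
  P3: E <- K -> N
Condition 1 (no descendant of E in the set): FAILS — M is a descendant of E.
Condition 2 (every backdoor path blocked by {K, M}):
  P1: blocked at fork node K ∈ conditioning set.
  P2: blocked at fork node K ∈ conditioning set.
  P3: blocked at fork node K ∈ conditioning set.
{K, M} does not satisfy the backdoor criterion.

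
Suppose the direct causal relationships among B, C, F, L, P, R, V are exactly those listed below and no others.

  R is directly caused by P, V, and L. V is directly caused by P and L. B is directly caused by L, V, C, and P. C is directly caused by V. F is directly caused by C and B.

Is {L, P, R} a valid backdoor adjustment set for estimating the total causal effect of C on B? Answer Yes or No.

No

Backdoor paths from C to B (paths whose first edge points into C):
  P1: C <- V <- P -> R <- L -> B
  P2: C <- V <- P -> B
  P3: C <- V <- L -> R <- P -> B
  P4: C <- V <- L -> B
  P5: C <- V -> R <- P -> B
  P6: C <- V -> R <- L -> B
  P7: C <- V -> B
Condition 1 (no descendant of C in the set): holds — descendants of C are {B, F}; none are in {L, P, R}.
Condition 2 (every backdoor path blocked by {L, P, R}):
  P1: blocked at fork node P ∈ conditioning set.
  P2: blocked at fork node P ∈ conditioning set.
  P3: blocked at fork node L ∈ conditioning set.
  P4: blocked at fork node L ∈ conditioning set.
  P5: blocked at fork node P ∈ conditioning set.
  P6: blocked at fork node L ∈ conditioning set.
  P7: open — no interior node is in the conditioning set.
{L, P, R} does not satisfy the backdoor criterion.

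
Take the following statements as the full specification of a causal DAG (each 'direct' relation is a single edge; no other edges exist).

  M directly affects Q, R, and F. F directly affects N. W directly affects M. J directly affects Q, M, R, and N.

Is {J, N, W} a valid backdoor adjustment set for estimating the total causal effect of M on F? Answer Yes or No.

Backdoor paths from M to F (paths whose first edge points into M):
  P1: M <- J -> N <- F
Condition 1 (no descendant of M in the set): FAILS — N is a descendant of M.
Condition 2 (every backdoor path blocked by {J, N, W}):
  P1: blocked at fork node J ∈ conditioning set.
{J, N, W} does not satisfy the backdoor criterion.

No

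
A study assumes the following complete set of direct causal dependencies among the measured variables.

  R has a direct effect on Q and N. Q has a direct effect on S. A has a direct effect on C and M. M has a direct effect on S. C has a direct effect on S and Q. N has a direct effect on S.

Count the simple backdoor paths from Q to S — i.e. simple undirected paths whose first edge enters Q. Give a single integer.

3

A backdoor path from Q to S is any simple undirected path whose first edge points into Q (i.e. leaves Q via a parent).
Parents of Q: {C, R}.
Enumerating:
  P1: Q <- R -> N -> S
  P2: Q <- C <- A -> M -> S
  P3: Q <- C -> S
That exhausts the simple backdoor paths. Count: 3.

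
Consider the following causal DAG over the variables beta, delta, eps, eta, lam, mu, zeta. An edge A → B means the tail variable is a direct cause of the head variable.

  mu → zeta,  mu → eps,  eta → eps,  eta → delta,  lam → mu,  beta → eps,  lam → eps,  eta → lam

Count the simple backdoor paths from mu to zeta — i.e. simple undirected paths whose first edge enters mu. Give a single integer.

A backdoor path from mu to zeta is any simple undirected path whose first edge points into mu (i.e. leaves mu via a parent).
Parents of mu: {lam}.
No simple path from any parent of mu reaches zeta without revisiting mu, so there are no backdoor paths.

0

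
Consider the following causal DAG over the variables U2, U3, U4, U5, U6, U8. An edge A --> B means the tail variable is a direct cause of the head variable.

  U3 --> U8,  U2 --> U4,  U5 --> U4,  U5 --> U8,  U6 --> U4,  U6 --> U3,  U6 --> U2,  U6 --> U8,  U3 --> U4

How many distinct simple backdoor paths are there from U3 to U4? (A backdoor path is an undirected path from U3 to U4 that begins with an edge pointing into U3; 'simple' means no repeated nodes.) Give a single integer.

A backdoor path from U3 to U4 is any simple undirected path whose first edge points into U3 (i.e. leaves U3 via a parent).
Parents of U3: {U6}.
Enumerating:
  P1: U3 <- U6 -> U2 -> U4
  P2: U3 <- U6 -> U8 <- U5 -> U4
  P3: U3 <- U6 -> U4
That exhausts the simple backdoor paths. Count: 3.

3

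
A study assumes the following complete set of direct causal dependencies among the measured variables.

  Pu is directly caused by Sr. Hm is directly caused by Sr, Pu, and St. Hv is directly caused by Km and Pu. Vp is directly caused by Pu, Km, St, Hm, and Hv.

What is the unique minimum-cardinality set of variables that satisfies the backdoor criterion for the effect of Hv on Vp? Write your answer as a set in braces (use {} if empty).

{Km, Pu}

Variables eligible for adjustment (non-descendants of Hv, excluding Hv and Vp): {Hm, Km, Pu, Sr, St}.
Backdoor paths from Hv to Vp:
  P1: Hv <- Pu <- Sr -> Hm <- St -> Vp
  P2: Hv <- Pu <- Sr -> Hm -> Vp
  P3: Hv <- Pu -> Hm <- St -> Vp
  P4: Hv <- Pu -> Hm -> Vp
  P5: Hv <- Pu -> Vp
  P6: Hv <- Km -> Vp
The empty set is not sufficient: P2 (Hv <- Pu <- Sr -> Hm -> Vp) has no collider blocking it and no conditioned non-collider, so it is open.
Try {Km, Pu}:
  P1: blocked at chain node Pu ∈ conditioning set.
  P2: blocked at chain node Pu ∈ conditioning set.
  P3: blocked at fork node Pu ∈ conditioning set.
  P4: blocked at fork node Pu ∈ conditioning set.
  P5: blocked at fork node Pu ∈ conditioning set.
  P6: blocked at fork node Km ∈ conditioning set.
{Km, Pu} contains no descendant of Hv and blocks every backdoor path.
Every element of {Km, Pu} is needed (dropping Km leaves P6 open; dropping Pu leaves P2 open), so no proper subset is valid.
Among all size-2 subsets of the eligible variables, only {Km, Pu} blocks every backdoor path, so it is the unique smallest valid adjustment set.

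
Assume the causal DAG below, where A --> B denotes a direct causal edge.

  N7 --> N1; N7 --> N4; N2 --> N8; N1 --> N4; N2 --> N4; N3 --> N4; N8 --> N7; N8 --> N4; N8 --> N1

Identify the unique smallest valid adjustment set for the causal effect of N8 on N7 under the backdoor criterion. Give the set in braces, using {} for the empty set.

{}

Variables eligible for adjustment (non-descendants of N8, excluding N8 and N7): {N2, N3}.
Backdoor paths from N8 to N7:
  P1: N8 <- N2 -> N4 <- N7
  P2: N8 <- N2 -> N4 <- N1 <- N7
Each backdoor path contains an unconditioned collider, so every path is already blocked with the empty conditioning set:
  P1: blocked at collider N4 (neither it nor any descendant is in the conditioning set).
  P2: blocked at collider N4 (neither it nor any descendant is in the conditioning set).
The empty set is therefore the unique smallest valid set.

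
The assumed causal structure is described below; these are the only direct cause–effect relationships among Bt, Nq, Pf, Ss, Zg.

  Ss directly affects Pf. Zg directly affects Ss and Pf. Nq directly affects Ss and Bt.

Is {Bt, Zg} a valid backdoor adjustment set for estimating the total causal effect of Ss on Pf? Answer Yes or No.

Yes

Backdoor paths from Ss to Pf (paths whose first edge points into Ss):
  P1: Ss <- Zg -> Pf
Condition 1 (no descendant of Ss in the set): holds — descendants of Ss are {Pf}; none are in {Bt, Zg}.
Condition 2 (every backdoor path blocked by {Bt, Zg}):
  P1: blocked at fork node Zg ∈ conditioning set.
{Bt, Zg} satisfies the backdoor criterion.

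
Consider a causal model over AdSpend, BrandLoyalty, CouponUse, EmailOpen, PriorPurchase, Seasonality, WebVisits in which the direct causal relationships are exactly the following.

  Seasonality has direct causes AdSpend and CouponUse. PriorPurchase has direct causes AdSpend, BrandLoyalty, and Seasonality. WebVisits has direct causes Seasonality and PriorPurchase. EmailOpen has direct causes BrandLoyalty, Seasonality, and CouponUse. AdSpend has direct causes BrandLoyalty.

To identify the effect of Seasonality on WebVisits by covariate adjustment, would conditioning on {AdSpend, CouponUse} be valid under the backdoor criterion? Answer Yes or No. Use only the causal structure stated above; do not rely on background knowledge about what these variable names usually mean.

Backdoor paths from Seasonality to WebVisits (paths whose first edge points into Seasonality):
  P1: Seasonality <- CouponUse -> EmailOpen <- BrandLoyalty -> AdSpend -> PriorPurchase -> WebVisits
  P2: Seasonality <- CouponUse -> EmailOpen <- BrandLoyalty -> PriorPurchase -> WebVisits
  P3: Seasonality <- AdSpend <- BrandLoyalty -> PriorPurchase -> WebVisits
  P4: Seasonality <- AdSpend -> PriorPurchase -> WebVisits
Condition 1 (no descendant of Seasonality in the set): holds — descendants of Seasonality are {EmailOpen, PriorPurchase, WebVisits}; none are in {AdSpend, CouponUse}.
Condition 2 (every backdoor path blocked by {AdSpend, CouponUse}):
  P1: blocked at fork node CouponUse ∈ conditioning set.
  P2: blocked at fork node CouponUse ∈ conditioning set.
  P3: blocked at chain node AdSpend ∈ conditioning set.
  P4: blocked at fork node AdSpend ∈ conditioning set.
{AdSpend, CouponUse} satisfies the backdoor criterion.

Yes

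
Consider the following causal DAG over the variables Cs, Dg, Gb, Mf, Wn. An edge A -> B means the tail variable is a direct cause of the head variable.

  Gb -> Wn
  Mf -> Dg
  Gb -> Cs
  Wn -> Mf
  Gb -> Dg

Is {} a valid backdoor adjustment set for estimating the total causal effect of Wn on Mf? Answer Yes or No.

Backdoor paths from Wn to Mf (paths whose first edge points into Wn):
  P1: Wn <- Gb -> Dg <- Mf
Condition 1 (no descendant of Wn in the set): holds — descendants of Wn are {Dg, Mf}; none are in {}.
Condition 2 (every backdoor path blocked by {}):
  P1: blocked at collider Dg (neither it nor any descendant is in the conditioning set).
{} satisfies the backdoor criterion.

Yes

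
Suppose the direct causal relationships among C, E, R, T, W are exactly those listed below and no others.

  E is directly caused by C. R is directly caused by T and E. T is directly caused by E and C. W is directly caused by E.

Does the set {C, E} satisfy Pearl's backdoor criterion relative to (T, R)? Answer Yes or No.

Yes

Backdoor paths from T to R (paths whose first edge points into T):
  P1: T <- C -> E -> R
  P2: T <- E -> R
Condition 1 (no descendant of T in the set): holds — descendants of T are {R}; none are in {C, E}.
Condition 2 (every backdoor path blocked by {C, E}):
  P1: blocked at fork node C ∈ conditioning set.
  P2: blocked at fork node E ∈ conditioning set.
{C, E} satisfies the backdoor criterion.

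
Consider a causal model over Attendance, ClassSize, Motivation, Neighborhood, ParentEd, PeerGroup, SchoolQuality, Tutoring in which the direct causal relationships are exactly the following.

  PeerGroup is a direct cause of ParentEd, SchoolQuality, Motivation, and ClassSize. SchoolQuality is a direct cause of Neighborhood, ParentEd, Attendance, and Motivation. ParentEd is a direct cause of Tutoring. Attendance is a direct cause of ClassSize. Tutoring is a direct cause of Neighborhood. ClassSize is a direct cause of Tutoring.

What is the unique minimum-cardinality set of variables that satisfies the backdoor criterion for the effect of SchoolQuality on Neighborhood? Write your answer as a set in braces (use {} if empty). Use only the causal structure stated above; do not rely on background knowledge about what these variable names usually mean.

Variables eligible for adjustment (non-descendants of SchoolQuality, excluding SchoolQuality and Neighborhood): {PeerGroup}.
Backdoor paths from SchoolQuality to Neighborhood:
  P1: SchoolQuality <- PeerGroup -> ParentEd -> Tutoring -> Neighborhood
  P2: SchoolQuality <- PeerGroup -> ClassSize -> Tutoring -> Neighborhood
The empty set is not sufficient: P1 (SchoolQuality <- PeerGroup -> ParentEd -> Tutoring -> Neighborhood) has no collider blocking it and no conditioned non-collider, so it is open.
Try {PeerGroup}:
  P1: blocked at fork node PeerGroup ∈ conditioning set.
  P2: blocked at fork node PeerGroup ∈ conditioning set.
{PeerGroup} contains no descendant of SchoolQuality and blocks every backdoor path.
{PeerGroup} is the unique smallest valid adjustment set.

{PeerGroup}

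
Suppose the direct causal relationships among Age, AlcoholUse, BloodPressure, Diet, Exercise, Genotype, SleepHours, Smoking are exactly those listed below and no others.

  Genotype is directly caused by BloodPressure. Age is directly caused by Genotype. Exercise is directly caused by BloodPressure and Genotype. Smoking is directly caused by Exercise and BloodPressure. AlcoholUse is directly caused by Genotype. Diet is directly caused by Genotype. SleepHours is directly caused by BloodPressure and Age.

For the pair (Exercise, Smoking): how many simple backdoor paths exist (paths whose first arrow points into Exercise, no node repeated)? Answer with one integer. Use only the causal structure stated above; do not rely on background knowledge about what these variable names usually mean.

3

A backdoor path from Exercise to Smoking is any simple undirected path whose first edge points into Exercise (i.e. leaves Exercise via a parent).
Parents of Exercise: {BloodPressure, Genotype}.
Enumerating:
  P1: Exercise <- BloodPressure -> Smoking
  P2: Exercise <- Genotype <- BloodPressure -> Smoking
  P3: Exercise <- Genotype -> Age -> SleepHours <- BloodPressure -> Smoking
That exhausts the simple backdoor paths. Count: 3.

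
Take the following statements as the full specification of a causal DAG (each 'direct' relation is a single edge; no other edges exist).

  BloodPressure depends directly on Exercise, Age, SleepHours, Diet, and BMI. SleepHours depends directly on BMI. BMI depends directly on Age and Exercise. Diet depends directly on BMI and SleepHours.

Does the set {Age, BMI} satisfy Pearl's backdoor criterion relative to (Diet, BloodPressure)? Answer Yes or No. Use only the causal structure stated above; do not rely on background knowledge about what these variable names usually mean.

Backdoor paths from Diet to BloodPressure (paths whose first edge points into Diet):
  P1: Diet <- BMI <- Age -> BloodPressure
  P2: Diet <- BMI <- Exercise -> BloodPressure
  P3: Diet <- BMI -> SleepHours -> BloodPressure
  P4: Diet <- BMI -> BloodPressure
  P5: Diet <- SleepHours <- BMI <- Age -> BloodPressure
  P6: Diet <- SleepHours <- BMI <- Exercise -> BloodPressure
  P7: Diet <- SleepHours <- BMI -> BloodPressure
  P8: Diet <- SleepHours -> BloodPressure
Condition 1 (no descendant of Diet in the set): holds — descendants of Diet are {BloodPressure}; none are in {Age, BMI}.
Condition 2 (every backdoor path blocked by {Age, BMI}):
  P1: blocked at chain node BMI ∈ conditioning set.
  P2: blocked at chain node BMI ∈ conditioning set.
  P3: blocked at fork node BMI ∈ conditioning set.
  P4: blocked at fork node BMI ∈ conditioning set.
  P5: blocked at chain node BMI ∈ conditioning set.
  P6: blocked at chain node BMI ∈ conditioning set.
  P7: blocked at fork node BMI ∈ conditioning set.
  P8: open — no interior node is in the conditioning set.
{Age, BMI} does not satisfy the backdoor criterion.

No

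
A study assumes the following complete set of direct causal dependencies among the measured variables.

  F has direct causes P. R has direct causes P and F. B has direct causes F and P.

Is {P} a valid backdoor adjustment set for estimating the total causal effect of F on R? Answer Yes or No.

Yes

Backdoor paths from F to R (paths whose first edge points into F):
  P1: F <- P -> R
Condition 1 (no descendant of F in the set): holds — descendants of F are {B, R}; none are in {P}.
Condition 2 (every backdoor path blocked by {P}):
  P1: blocked at fork node P ∈ conditioning set.
{P} satisfies the backdoor criterion.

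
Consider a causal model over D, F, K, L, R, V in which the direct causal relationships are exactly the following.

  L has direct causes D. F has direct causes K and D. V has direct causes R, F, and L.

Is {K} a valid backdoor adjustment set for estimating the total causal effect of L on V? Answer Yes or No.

Backdoor paths from L to V (paths whose first edge points into L):
  P1: L <- D -> F -> V
Condition 1 (no descendant of L in the set): holds — descendants of L are {V}; none are in {K}.
Condition 2 (every backdoor path blocked by {K}):
  P1: open — no interior node is in the conditioning set.
{K} does not satisfy the backdoor criterion.

No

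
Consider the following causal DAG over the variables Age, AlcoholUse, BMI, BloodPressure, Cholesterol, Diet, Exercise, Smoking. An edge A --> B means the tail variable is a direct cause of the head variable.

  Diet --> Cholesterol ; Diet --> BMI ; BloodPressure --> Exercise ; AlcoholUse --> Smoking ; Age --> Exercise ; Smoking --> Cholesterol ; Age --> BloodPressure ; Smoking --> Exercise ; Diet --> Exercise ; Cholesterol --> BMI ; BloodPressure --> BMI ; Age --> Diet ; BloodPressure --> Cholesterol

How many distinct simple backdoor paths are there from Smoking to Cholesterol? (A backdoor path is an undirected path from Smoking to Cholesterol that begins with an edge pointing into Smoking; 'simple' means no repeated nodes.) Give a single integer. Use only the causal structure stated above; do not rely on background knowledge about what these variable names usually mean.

A backdoor path from Smoking to Cholesterol is any simple undirected path whose first edge points into Smoking (i.e. leaves Smoking via a parent).
Parents of Smoking: {AlcoholUse}.
No simple path from any parent of Smoking reaches Cholesterol without revisiting Smoking, so there are no backdoor paths.

0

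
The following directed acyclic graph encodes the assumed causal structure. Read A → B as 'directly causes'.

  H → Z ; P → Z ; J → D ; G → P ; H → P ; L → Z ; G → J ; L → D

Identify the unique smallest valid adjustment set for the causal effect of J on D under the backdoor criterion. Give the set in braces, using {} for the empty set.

Variables eligible for adjustment (non-descendants of J, excluding J and D): {G, H, L, P, Z}.
Backdoor paths from J to D:
  P1: J <- G -> P <- H -> Z <- L -> D
  P2: J <- G -> P -> Z <- L -> D
Each backdoor path contains an unconditioned collider, so every path is already blocked with the empty conditioning set:
  P1: blocked at collider P (neither it nor any descendant is in the conditioning set).
  P2: blocked at collider Z (neither it nor any descendant is in the conditioning set).
The empty set is therefore the unique smallest valid set.

{}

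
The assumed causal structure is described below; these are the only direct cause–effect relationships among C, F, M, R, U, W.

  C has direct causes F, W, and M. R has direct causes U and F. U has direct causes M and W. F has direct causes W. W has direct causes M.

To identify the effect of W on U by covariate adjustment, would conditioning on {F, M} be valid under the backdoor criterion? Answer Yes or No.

No

Backdoor paths from W to U (paths whose first edge points into W):
  P1: W <- M -> U
  P2: W <- M -> C <- F -> R <- U
Condition 1 (no descendant of W in the set): FAILS — F is a descendant of W.
Condition 2 (every backdoor path blocked by {F, M}):
  P1: blocked at fork node M ∈ conditioning set.
  P2: blocked at fork node M ∈ conditioning set.
{F, M} does not satisfy the backdoor criterion.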